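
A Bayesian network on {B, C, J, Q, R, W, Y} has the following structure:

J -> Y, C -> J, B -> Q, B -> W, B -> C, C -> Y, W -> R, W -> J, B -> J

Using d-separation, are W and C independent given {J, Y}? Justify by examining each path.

6 paths connect W and C; each must be blocked for d-separation to hold:
Path 1: W → J → Y ← C
  J is a chain here and J is conditioned on, so the path is blocked at J.
Path 2: W → J ← B → C
  J is a collider and J is conditioned on, which opens it; B is a fork and B is not conditioned on — no node blocks this path, so it is active.
Path 3: W → J ← C
  J is a collider and J is conditioned on, which opens it — no node blocks this path, so it is active.
Path 4: W ← B → J → Y ← C
  J is a chain here and J is conditioned on, so the path is blocked at J.
Path 5: W ← B → J ← C
  B is a fork and B is not conditioned on; J is a collider and J is conditioned on, which opens it — no node blocks this path, so it is active.
Path 6: W ← B → C
  B is a fork and B is not conditioned on — no node blocks this path, so it is active.
At least one path is unblocked, so d-separation fails.

No — W and C are not d-separated given {J, Y}.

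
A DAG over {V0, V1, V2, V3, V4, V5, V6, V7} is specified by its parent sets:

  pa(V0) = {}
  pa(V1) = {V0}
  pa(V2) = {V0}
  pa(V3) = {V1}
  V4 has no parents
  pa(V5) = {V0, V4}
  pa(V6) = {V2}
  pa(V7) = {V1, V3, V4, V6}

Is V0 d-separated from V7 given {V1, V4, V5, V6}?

Yes

4 paths connect V0 and V7; each must be blocked for d-separation to hold:
Path 1: V0 → V1 → V7
  V1 is a chain here and V1 is conditioned on, so the path is blocked at V1.
Path 2: V0 → V1 → V3 → V7
  V1 is a chain here and V1 is conditioned on, so the path is blocked at V1.
Path 3: V0 → V5 ← V4 → V7
  V4 is a fork here and V4 is conditioned on, so the path is blocked at V4.
Path 4: V0 → V2 → V6 → V7
  V6 is a chain here and V6 is conditioned on, so the path is blocked at V6.
All paths are blocked; V0 ⊥ V7 | {V1, V4, V5, V6} holds.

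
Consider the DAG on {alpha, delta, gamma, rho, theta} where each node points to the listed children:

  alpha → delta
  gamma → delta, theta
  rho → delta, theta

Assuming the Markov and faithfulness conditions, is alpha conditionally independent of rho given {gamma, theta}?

Yes

2 paths connect alpha and rho; each must be blocked for d-separation to hold:
Path 1: alpha → delta ← rho
  delta is a collider here and neither delta nor any of its descendants is conditioned on, so the collider stays closed — the path is blocked at delta.
Path 2: alpha → delta ← gamma → theta ← rho
  delta is a collider here and neither delta nor any of its descendants is conditioned on, so the collider stays closed — the path is blocked at delta.
Every path is blocked, so alpha and rho are d-separated given {gamma, theta}.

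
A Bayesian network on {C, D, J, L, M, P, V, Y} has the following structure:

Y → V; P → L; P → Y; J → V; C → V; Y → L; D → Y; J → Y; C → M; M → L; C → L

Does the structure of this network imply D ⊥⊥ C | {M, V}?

There are 6 undirected paths between D and C; checking each against the conditioning set {M, V}:
Path 1: D → Y ← J → V ← C
  Y is a collider and its descendant V is conditioned on, which opens it; J is a fork and J is not conditioned on; V is a collider and V is conditioned on, which opens it — no node blocks this path, so it is active.
Path 2: D → Y → L ← C
  L is a collider here and neither L nor any of its descendants is conditioned on, so the collider stays closed — the path is blocked at L.
Path 3: D → Y → L ← M ← C
  L is a collider here and neither L nor any of its descendants is conditioned on, so the collider stays closed — the path is blocked at L.
Path 4: D → Y ← P → L ← C
  L is a collider here and neither L nor any of its descendants is conditioned on, so the collider stays closed — the path is blocked at L.
Path 5: D → Y ← P → L ← M ← C
  L is a collider here and neither L nor any of its descendants is conditioned on, so the collider stays closed — the path is blocked at L.
Path 6: D → Y → V ← C
  Y is a chain and Y is not conditioned on; V is a collider and V is conditioned on, which opens it — no node blocks this path, so it is active.
Because an active path exists, D and C are not d-separated.

No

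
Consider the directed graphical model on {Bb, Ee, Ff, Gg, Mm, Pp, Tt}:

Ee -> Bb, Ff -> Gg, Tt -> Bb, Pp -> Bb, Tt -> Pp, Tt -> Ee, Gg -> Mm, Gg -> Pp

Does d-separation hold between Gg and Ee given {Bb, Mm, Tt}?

4 paths connect Gg and Ee; each must be blocked for d-separation to hold:
  1. Gg → Pp → Bb ← Ee — Pp:chain[open]; Bb:collider[open] ⇒ active
  2. Gg → Pp → Bb ← Tt → Ee — Pp:chain[open]; Bb:collider[open]; Tt:fork[blocks] ⇒ blocked
  3. Gg → Pp ← Tt → Ee — Pp:collider[open]; Tt:fork[blocks] ⇒ blocked
  4. Gg → Pp ← Tt → Bb ← Ee — Pp:collider[open]; Tt:fork[blocks]; Bb:collider[open] ⇒ blocked
Since the path Gg → Pp → Bb ← Ee is active, Gg and Ee are not d-separated given {Bb, Mm, Tt}.

No — Gg and Ee are not d-separated given {Bb, Mm, Tt}.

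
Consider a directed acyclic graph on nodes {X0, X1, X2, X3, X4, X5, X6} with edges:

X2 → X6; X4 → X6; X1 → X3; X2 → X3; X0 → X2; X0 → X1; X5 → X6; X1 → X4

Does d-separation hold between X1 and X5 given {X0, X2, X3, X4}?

Yes

There are 3 undirected paths between X1 and X5; checking each against the conditioning set {X0, X2, X3, X4}:
Path 1: X1 → X3 ← X2 → X6 ← X5
  X2 is a fork here and X2 is conditioned on, so the path is blocked at X2.
Path 2: X1 → X4 → X6 ← X5
  X4 is a chain here and X4 is conditioned on, so the path is blocked at X4.
Path 3: X1 ← X0 → X2 → X6 ← X5
  X0 is a fork here and X0 is conditioned on, so the path is blocked at X0.
All paths are blocked; X1 ⊥ X5 | {X0, X2, X3, X4} holds.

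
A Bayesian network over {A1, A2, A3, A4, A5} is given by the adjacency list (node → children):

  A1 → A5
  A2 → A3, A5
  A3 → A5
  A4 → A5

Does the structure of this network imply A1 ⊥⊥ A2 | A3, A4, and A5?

We examine all 2 paths between A1 and A2:
Path 1: A1 → A5 ← A3 ← A2
  A3 is a chain here and A3 is conditioned on, so the path is blocked at A3.
Path 2: A1 → A5 ← A2
  A5 is a collider and A5 is conditioned on, which opens it — no node blocks this path, so it is active.
Since the path A1 → A5 ← A2 is active, A1 and A2 are not d-separated given {A3, A4, A5}.

No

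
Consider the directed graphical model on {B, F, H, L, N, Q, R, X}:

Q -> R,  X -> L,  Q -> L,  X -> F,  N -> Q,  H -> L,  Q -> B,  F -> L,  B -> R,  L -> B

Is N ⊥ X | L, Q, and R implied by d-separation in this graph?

Yes

We examine all 6 paths between N and X:
Path 1: N → Q → R ← B ← L ← X
  Q is a chain here and Q is conditioned on, so the path is blocked at Q.
Path 2: N → Q → R ← B ← L ← F ← X
  Q is a chain here and Q is conditioned on, so the path is blocked at Q.
Path 3: N → Q → L ← X
  Q is a chain here and Q is conditioned on, so the path is blocked at Q.
Path 4: N → Q → L ← F ← X
  Q is a chain here and Q is conditioned on, so the path is blocked at Q.
Path 5: N → Q → B ← L ← X
  Q is a chain here and Q is conditioned on, so the path is blocked at Q.
Path 6: N → Q → B ← L ← F ← X
  Q is a chain here and Q is conditioned on, so the path is blocked at Q.
Every path is blocked, so N and X are d-separated given {L, Q, R}.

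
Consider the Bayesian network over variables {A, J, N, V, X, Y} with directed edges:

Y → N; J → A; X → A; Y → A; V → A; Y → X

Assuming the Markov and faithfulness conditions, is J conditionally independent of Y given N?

Yes

There are 2 undirected paths between J and Y; checking each against the conditioning set {N}:
Path 1: J → A ← Y
  A is a collider here and neither A nor any of its descendants is conditioned on, so the collider stays closed — the path is blocked at A.
Path 2: J → A ← X ← Y
  A is a collider here and neither A nor any of its descendants is conditioned on, so the collider stays closed — the path is blocked at A.
Every path is blocked, so J and Y are d-separated given {N}.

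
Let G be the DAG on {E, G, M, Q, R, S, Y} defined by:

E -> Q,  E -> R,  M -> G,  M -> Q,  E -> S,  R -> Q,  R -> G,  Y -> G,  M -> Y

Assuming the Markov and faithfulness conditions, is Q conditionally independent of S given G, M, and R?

Enumerating the 4 paths from Q to S and testing each for blocking by {G, M, R}:
  1. Q ← M → Y → G ← R ← E → S — M:fork[blocks]; Y:chain[open]; G:collider[open]; R:chain[blocks]; E:fork[open] ⇒ blocked
  2. Q ← M → G ← R ← E → S — M:fork[blocks]; G:collider[open]; R:chain[blocks]; E:fork[open] ⇒ blocked
  3. Q ← E → S — E:fork[open] ⇒ active
  4. Q ← R ← E → S — R:chain[blocks]; E:fork[open] ⇒ blocked
At least one path is unblocked, so d-separation fails.

No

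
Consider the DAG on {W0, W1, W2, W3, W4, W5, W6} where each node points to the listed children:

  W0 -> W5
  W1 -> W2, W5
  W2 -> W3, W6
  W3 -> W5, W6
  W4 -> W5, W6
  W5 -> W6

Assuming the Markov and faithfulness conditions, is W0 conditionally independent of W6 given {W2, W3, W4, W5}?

There are 6 undirected paths between W0 and W6; checking each against the conditioning set {W2, W3, W4, W5}:
  1. W0 → W5 ← W1 → W2 → W6 — W5:collider[open]; W1:fork[open]; W2:chain[blocks] ⇒ blocked
  2. W0 → W5 ← W1 → W2 → W3 → W6 — W5:collider[open]; W1:fork[open]; W2:chain[blocks]; W3:chain[blocks] ⇒ blocked
  3. W0 → W5 → W6 — W5:chain[blocks] ⇒ blocked
  4. W0 → W5 ← W3 → W6 — W5:collider[open]; W3:fork[blocks] ⇒ blocked
  5. W0 → W5 ← W3 ← W2 → W6 — W5:collider[open]; W3:chain[blocks]; W2:fork[blocks] ⇒ blocked
  6. W0 → W5 ← W4 → W6 — W5:collider[open]; W4:fork[blocks] ⇒ blocked
All paths are blocked; W0 ⊥ W6 | {W2, W3, W4, W5} holds.

Yes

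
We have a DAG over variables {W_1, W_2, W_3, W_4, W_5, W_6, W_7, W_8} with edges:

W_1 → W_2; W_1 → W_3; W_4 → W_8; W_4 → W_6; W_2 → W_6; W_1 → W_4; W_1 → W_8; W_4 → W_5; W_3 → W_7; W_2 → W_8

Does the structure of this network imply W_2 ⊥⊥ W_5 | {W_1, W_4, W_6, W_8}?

Yes — W_2 and W_5 are d-separated given {W_1, W_4, W_6, W_8}.

We examine all 5 paths between W_2 and W_5:
  1. W_2 → W_6 ← W_4 → W_5 — W_6:collider[open]; W_4:fork[blocks] ⇒ blocked
  2. W_2 ← W_1 → W_4 → W_5 — W_1:fork[blocks]; W_4:chain[blocks] ⇒ blocked
  3. W_2 ← W_1 → W_8 ← W_4 → W_5 — W_1:fork[blocks]; W_8:collider[open]; W_4:fork[blocks] ⇒ blocked
  4. W_2 → W_8 ← W_4 → W_5 — W_8:collider[open]; W_4:fork[blocks] ⇒ blocked
  5. W_2 → W_8 ← W_1 → W_4 → W_5 — W_8:collider[open]; W_1:fork[blocks]; W_4:chain[blocks] ⇒ blocked
Every path is blocked, so W_2 and W_5 are d-separated given {W_1, W_4, W_6, W_8}.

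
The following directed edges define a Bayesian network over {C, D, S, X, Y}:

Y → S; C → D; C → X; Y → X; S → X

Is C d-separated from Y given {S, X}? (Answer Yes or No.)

No

2 paths connect C and Y; each must be blocked for d-separation to hold:
Path 1: C → X ← Y
  X is a collider and X is conditioned on, which opens it — no node blocks this path, so it is active.
Path 2: C → X ← S ← Y
  S is a chain here and S is conditioned on, so the path is blocked at S.
Because an active path exists, C and Y are not d-separated.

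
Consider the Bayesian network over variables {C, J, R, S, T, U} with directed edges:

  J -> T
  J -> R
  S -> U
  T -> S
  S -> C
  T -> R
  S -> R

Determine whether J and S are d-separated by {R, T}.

4 paths connect J and S; each must be blocked for d-separation to hold:
Path 1: J → T → R ← S
  T is a chain here and T is conditioned on, so the path is blocked at T.
Path 2: J → T → S
  T is a chain here and T is conditioned on, so the path is blocked at T.
Path 3: J → R ← T → S
  T is a fork here and T is conditioned on, so the path is blocked at T.
Path 4: J → R ← S
  R is a collider and R is conditioned on, which opens it — no node blocks this path, so it is active.
Since the path J → R ← S is active, J and S are not d-separated given {R, T}.

No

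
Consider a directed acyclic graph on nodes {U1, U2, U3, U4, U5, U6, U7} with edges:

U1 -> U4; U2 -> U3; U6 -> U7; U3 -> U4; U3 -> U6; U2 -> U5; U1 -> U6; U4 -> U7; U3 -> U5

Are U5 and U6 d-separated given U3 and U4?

Yes

There are 6 undirected paths between U5 and U6; checking each against the conditioning set {U3, U4}:
Path 1: U5 ← U3 → U4 → U7 ← U6
  U3 is a fork here and U3 is conditioned on, so the path is blocked at U3.
Path 2: U5 ← U3 → U4 ← U1 → U6
  U3 is a fork here and U3 is conditioned on, so the path is blocked at U3.
Path 3: U5 ← U3 → U6
  U3 is a fork here and U3 is conditioned on, so the path is blocked at U3.
Path 4: U5 ← U2 → U3 → U4 → U7 ← U6
  U3 is a chain here and U3 is conditioned on, so the path is blocked at U3.
Path 5: U5 ← U2 → U3 → U4 ← U1 → U6
  U3 is a chain here and U3 is conditioned on, so the path is blocked at U3.
Path 6: U5 ← U2 → U3 → U6
  U3 is a chain here and U3 is conditioned on, so the path is blocked at U3.
Every path is blocked, so U5 and U6 are d-separated given {U3, U4}.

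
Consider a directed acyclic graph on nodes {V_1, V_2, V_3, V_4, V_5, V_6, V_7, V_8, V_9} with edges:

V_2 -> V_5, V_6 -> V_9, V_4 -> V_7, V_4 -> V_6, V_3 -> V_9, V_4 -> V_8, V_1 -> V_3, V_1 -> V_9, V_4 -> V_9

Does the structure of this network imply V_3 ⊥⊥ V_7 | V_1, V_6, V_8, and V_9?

No

We examine all 4 paths between V_3 and V_7:
  1. V_3 → V_9 ← V_4 → V_7 — V_9:collider[open]; V_4:fork[open] ⇒ active
  2. V_3 → V_9 ← V_6 ← V_4 → V_7 — V_9:collider[open]; V_6:chain[blocks]; V_4:fork[open] ⇒ blocked
  3. V_3 ← V_1 → V_9 ← V_4 → V_7 — V_1:fork[blocks]; V_9:collider[open]; V_4:fork[open] ⇒ blocked
  4. V_3 ← V_1 → V_9 ← V_6 ← V_4 → V_7 — V_1:fork[blocks]; V_9:collider[open]; V_6:chain[blocks]; V_4:fork[open] ⇒ blocked
At least one path is unblocked, so d-separation fails.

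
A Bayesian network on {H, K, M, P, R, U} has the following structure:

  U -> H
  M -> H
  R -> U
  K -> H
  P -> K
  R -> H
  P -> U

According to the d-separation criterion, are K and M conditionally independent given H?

No

Enumerating the 3 paths from K to M and testing each for blocking by {H}:
Path 1: K → H ← M
  H is a collider and H is conditioned on, which opens it — no node blocks this path, so it is active.
Path 2: K ← P → U ← R → H ← M
  P is a fork and P is not conditioned on; U is a collider and its descendant H is conditioned on, which opens it; R is a fork and R is not conditioned on; H is a collider and H is conditioned on, which opens it — no node blocks this path, so it is active.
Path 3: K ← P → U → H ← M
  P is a fork and P is not conditioned on; U is a chain and U is not conditioned on; H is a collider and H is conditioned on, which opens it — no node blocks this path, so it is active.
Since the path K → H ← M is active, K and M are not d-separated given {H}.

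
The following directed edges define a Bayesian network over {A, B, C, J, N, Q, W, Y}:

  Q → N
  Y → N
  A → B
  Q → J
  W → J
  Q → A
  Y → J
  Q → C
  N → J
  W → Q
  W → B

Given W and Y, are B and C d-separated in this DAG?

No — B and C are not d-separated given {W, Y}.

There are 5 undirected paths between B and C; checking each against the conditioning set {W, Y}:
Path 1: B ← A ← Q → C
  A is a chain and A is not conditioned on; Q is a fork and Q is not conditioned on — no node blocks this path, so it is active.
Path 2: B ← W → Q → C
  W is a fork here and W is conditioned on, so the path is blocked at W.
Path 3: B ← W → J ← Q → C
  W is a fork here and W is conditioned on, so the path is blocked at W.
Path 4: B ← W → J ← Y → N ← Q → C
  W is a fork here and W is conditioned on, so the path is blocked at W.
Path 5: B ← W → J ← N ← Q → C
  W is a fork here and W is conditioned on, so the path is blocked at W.
Since the path B ← A ← Q → C is active, B and C are not d-separated given {W, Y}.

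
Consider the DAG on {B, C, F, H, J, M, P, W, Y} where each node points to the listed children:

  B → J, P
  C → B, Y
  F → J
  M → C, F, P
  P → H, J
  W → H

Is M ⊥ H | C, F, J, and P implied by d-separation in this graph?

We examine all 5 paths between M and H:
  1. M → P → H — P:chain[blocks] ⇒ blocked
  2. M → C → B → P → H — C:chain[blocks]; B:chain[open]; P:chain[blocks] ⇒ blocked
  3. M → C → B → J ← P → H — C:chain[blocks]; B:chain[open]; J:collider[open]; P:fork[blocks] ⇒ blocked
  4. M → F → J ← P → H — F:chain[blocks]; J:collider[open]; P:fork[blocks] ⇒ blocked
  5. M → F → J ← B → P → H — F:chain[blocks]; J:collider[open]; B:fork[open]; P:chain[blocks] ⇒ blocked
Every path is blocked, so M and H are d-separated given {C, F, J, P}.

Yes — M and H are d-separated given {C, F, J, P}.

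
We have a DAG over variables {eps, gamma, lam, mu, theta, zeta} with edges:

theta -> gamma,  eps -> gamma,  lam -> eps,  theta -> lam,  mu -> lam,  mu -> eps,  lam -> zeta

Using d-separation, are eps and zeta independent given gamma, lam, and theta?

Enumerating the 3 paths from eps to zeta and testing each for blocking by {gamma, lam, theta}:
Path 1: eps ← mu → lam → zeta
  lam is a chain here and lam is conditioned on, so the path is blocked at lam.
Path 2: eps ← lam → zeta
  lam is a fork here and lam is conditioned on, so the path is blocked at lam.
Path 3: eps → gamma ← theta → lam → zeta
  theta is a fork here and theta is conditioned on, so the path is blocked at theta.
All paths are blocked; eps ⊥ zeta | {gamma, lam, theta} holds.

Yes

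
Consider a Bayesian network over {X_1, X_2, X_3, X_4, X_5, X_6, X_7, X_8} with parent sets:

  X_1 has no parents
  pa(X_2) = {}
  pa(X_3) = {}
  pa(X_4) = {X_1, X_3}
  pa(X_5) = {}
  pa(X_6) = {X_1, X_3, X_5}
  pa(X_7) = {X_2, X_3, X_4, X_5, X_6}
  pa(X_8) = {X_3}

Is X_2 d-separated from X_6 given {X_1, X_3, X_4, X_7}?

No

There are 6 undirected paths between X_2 and X_6; checking each against the conditioning set {X_1, X_3, X_4, X_7}:
  1. X_2 → X_7 ← X_6 — X_7:collider[open] ⇒ active
  2. X_2 → X_7 ← X_5 → X_6 — X_7:collider[open]; X_5:fork[open] ⇒ active
  3. X_2 → X_7 ← X_4 ← X_1 → X_6 — X_7:collider[open]; X_4:chain[blocks]; X_1:fork[blocks] ⇒ blocked
  4. X_2 → X_7 ← X_4 ← X_3 → X_6 — X_7:collider[open]; X_4:chain[blocks]; X_3:fork[blocks] ⇒ blocked
  5. X_2 → X_7 ← X_3 → X_6 — X_7:collider[open]; X_3:fork[blocks] ⇒ blocked
  6. X_2 → X_7 ← X_3 → X_4 ← X_1 → X_6 — X_7:collider[open]; X_3:fork[blocks]; X_4:collider[open]; X_1:fork[blocks] ⇒ blocked
Since the path X_2 → X_7 ← X_6 is active, X_2 and X_6 are not d-separated given {X_1, X_3, X_4, X_7}.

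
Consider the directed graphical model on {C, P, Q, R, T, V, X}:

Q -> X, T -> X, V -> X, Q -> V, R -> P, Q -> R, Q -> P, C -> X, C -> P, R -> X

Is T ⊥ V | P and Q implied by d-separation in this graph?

Enumerating the 6 paths from T to V and testing each for blocking by {P, Q}:
Path 1: T → X ← R → P ← Q → V
  X is a collider here and neither X nor any of its descendants is conditioned on, so the collider stays closed — the path is blocked at X.
Path 2: T → X ← R ← Q → V
  X is a collider here and neither X nor any of its descendants is conditioned on, so the collider stays closed — the path is blocked at X.
Path 3: T → X ← C → P ← R ← Q → V
  X is a collider here and neither X nor any of its descendants is conditioned on, so the collider stays closed — the path is blocked at X.
Path 4: T → X ← C → P ← Q → V
  X is a collider here and neither X nor any of its descendants is conditioned on, so the collider stays closed — the path is blocked at X.
Path 5: T → X ← V
  X is a collider here and neither X nor any of its descendants is conditioned on, so the collider stays closed — the path is blocked at X.
Path 6: T → X ← Q → V
  X is a collider here and neither X nor any of its descendants is conditioned on, so the collider stays closed — the path is blocked at X.
Since every path is blocked, d-separation holds.

Yes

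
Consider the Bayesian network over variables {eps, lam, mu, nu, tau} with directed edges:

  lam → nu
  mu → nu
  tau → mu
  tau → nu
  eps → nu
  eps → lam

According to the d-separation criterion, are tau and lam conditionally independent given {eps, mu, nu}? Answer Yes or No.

There are 4 undirected paths between tau and lam; checking each against the conditioning set {eps, mu, nu}:
Path 1: tau → nu ← lam
  nu is a collider and nu is conditioned on, which opens it — no node blocks this path, so it is active.
Path 2: tau → nu ← eps → lam
  eps is a fork here and eps is conditioned on, so the path is blocked at eps.
Path 3: tau → mu → nu ← lam
  mu is a chain here and mu is conditioned on, so the path is blocked at mu.
Path 4: tau → mu → nu ← eps → lam
  mu is a chain here and mu is conditioned on, so the path is blocked at mu.
At least one path is unblocked, so d-separation fails.

No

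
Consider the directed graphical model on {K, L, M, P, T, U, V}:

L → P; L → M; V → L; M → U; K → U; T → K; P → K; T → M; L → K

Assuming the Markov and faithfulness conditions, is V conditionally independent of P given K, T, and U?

There are 4 undirected paths between V and P; checking each against the conditioning set {K, T, U}:
Path 1: V → L → K ← P
  L is a chain and L is not conditioned on; K is a collider and K is conditioned on, which opens it — no node blocks this path, so it is active.
Path 2: V → L → M → U ← K ← P
  K is a chain here and K is conditioned on, so the path is blocked at K.
Path 3: V → L → M ← T → K ← P
  T is a fork here and T is conditioned on, so the path is blocked at T.
Path 4: V → L → P
  L is a chain and L is not conditioned on — no node blocks this path, so it is active.
Because an active path exists, V and P are not d-separated.

No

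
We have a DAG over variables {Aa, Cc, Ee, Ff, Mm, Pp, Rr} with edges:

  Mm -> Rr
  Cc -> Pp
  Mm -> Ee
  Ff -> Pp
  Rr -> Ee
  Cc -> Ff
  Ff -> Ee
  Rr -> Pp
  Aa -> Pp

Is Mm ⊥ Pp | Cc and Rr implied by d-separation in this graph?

Yes

Enumerating the 6 paths from Mm to Pp and testing each for blocking by {Cc, Rr}:
Path 1: Mm → Ee ← Rr → Pp
  Ee is a collider here and neither Ee nor any of its descendants is conditioned on, so the collider stays closed — the path is blocked at Ee.
Path 2: Mm → Ee ← Ff ← Cc → Pp
  Ee is a collider here and neither Ee nor any of its descendants is conditioned on, so the collider stays closed — the path is blocked at Ee.
Path 3: Mm → Ee ← Ff → Pp
  Ee is a collider here and neither Ee nor any of its descendants is conditioned on, so the collider stays closed — the path is blocked at Ee.
Path 4: Mm → Rr → Pp
  Rr is a chain here and Rr is conditioned on, so the path is blocked at Rr.
Path 5: Mm → Rr → Ee ← Ff ← Cc → Pp
  Rr is a chain here and Rr is conditioned on, so the path is blocked at Rr.
Path 6: Mm → Rr → Ee ← Ff → Pp
  Rr is a chain here and Rr is conditioned on, so the path is blocked at Rr.
All paths are blocked; Mm ⊥ Pp | {Cc, Rr} holds.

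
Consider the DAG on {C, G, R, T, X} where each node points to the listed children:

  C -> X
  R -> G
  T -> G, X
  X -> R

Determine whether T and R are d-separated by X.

Enumerating the 2 paths from T to R and testing each for blocking by {X}:
  1. T → G ← R — G:collider[blocks] ⇒ blocked
  2. T → X → R — X:chain[blocks] ⇒ blocked
Since every path is blocked, d-separation holds.

Yes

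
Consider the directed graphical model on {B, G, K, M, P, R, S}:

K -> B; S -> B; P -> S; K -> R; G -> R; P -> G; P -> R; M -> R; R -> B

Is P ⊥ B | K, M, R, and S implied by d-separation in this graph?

Yes

There are 5 undirected paths between P and B; checking each against the conditioning set {K, M, R, S}:
Path 1: P → G → R → B
  R is a chain here and R is conditioned on, so the path is blocked at R.
Path 2: P → G → R ← K → B
  K is a fork here and K is conditioned on, so the path is blocked at K.
Path 3: P → S → B
  S is a chain here and S is conditioned on, so the path is blocked at S.
Path 4: P → R → B
  R is a chain here and R is conditioned on, so the path is blocked at R.
Path 5: P → R ← K → B
  K is a fork here and K is conditioned on, so the path is blocked at K.
All paths are blocked; P ⊥ B | {K, M, R, S} holds.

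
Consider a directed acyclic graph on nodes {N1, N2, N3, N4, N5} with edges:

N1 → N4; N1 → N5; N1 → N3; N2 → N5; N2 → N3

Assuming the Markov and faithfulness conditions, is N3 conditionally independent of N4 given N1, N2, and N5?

2 paths connect N3 and N4; each must be blocked for d-separation to hold:
  1. N3 ← N1 → N4 — N1:fork[blocks] ⇒ blocked
  2. N3 ← N2 → N5 ← N1 → N4 — N2:fork[blocks]; N5:collider[open]; N1:fork[blocks] ⇒ blocked
All paths are blocked; N3 ⊥ N4 | {N1, N2, N5} holds.

Yes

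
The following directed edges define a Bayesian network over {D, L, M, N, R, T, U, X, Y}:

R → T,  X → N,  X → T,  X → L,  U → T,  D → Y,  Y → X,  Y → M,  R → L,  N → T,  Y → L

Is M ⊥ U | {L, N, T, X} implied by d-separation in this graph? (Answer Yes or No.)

There are 6 undirected paths between M and U; checking each against the conditioning set {L, N, T, X}:
Path 1: M ← Y → L ← R → T ← U
  Y is a fork and Y is not conditioned on; L is a collider and L is conditioned on, which opens it; R is a fork and R is not conditioned on; T is a collider and T is conditioned on, which opens it — no node blocks this path, so it is active.
Path 2: M ← Y → L ← X → N → T ← U
  X is a fork here and X is conditioned on, so the path is blocked at X.
Path 3: M ← Y → L ← X → T ← U
  X is a fork here and X is conditioned on, so the path is blocked at X.
Path 4: M ← Y → X → N → T ← U
  X is a chain here and X is conditioned on, so the path is blocked at X.
Path 5: M ← Y → X → T ← U
  X is a chain here and X is conditioned on, so the path is blocked at X.
Path 6: M ← Y → X → L ← R → T ← U
  X is a chain here and X is conditioned on, so the path is blocked at X.
At least one path is unblocked, so d-separation fails.

No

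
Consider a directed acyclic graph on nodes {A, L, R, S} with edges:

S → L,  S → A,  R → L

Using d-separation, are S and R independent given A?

There is one path between S and R:
Path 1: S → L ← R
  L is a collider here and neither L nor any of its descendants is conditioned on, so the collider stays closed — the path is blocked at L.
Since every path is blocked, d-separation holds.

Yes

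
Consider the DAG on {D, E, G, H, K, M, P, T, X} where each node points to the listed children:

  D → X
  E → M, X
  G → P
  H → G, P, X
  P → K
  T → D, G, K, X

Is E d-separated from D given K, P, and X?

6 paths connect E and D; each must be blocked for d-separation to hold:
Path 1: E → X ← D
  X is a collider and X is conditioned on, which opens it — no node blocks this path, so it is active.
Path 2: E → X ← T → D
  X is a collider and X is conditioned on, which opens it; T is a fork and T is not conditioned on — no node blocks this path, so it is active.
Path 3: E → X ← H → G → P → K ← T → D
  P is a chain here and P is conditioned on, so the path is blocked at P.
Path 4: E → X ← H → G ← T → D
  X is a collider and X is conditioned on, which opens it; H is a fork and H is not conditioned on; G is a collider and its descendant P is conditioned on, which opens it; T is a fork and T is not conditioned on — no node blocks this path, so it is active.
Path 5: E → X ← H → P ← G ← T → D
  X is a collider and X is conditioned on, which opens it; H is a fork and H is not conditioned on; P is a collider and P is conditioned on, which opens it; G is a chain and G is not conditioned on; T is a fork and T is not conditioned on — no node blocks this path, so it is active.
Path 6: E → X ← H → P → K ← T → D
  P is a chain here and P is conditioned on, so the path is blocked at P.
At least one path is unblocked, so d-separation fails.

No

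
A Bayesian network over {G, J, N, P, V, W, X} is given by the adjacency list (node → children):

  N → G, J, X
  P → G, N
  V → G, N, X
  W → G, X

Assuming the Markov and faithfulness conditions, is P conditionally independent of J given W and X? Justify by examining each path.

No

6 paths connect P and J; each must be blocked for d-separation to hold:
Path 1: P → G ← W → X ← N → J
  G is a collider here and neither G nor any of its descendants is conditioned on, so the collider stays closed — the path is blocked at G.
Path 2: P → G ← W → X ← V → N → J
  G is a collider here and neither G nor any of its descendants is conditioned on, so the collider stays closed — the path is blocked at G.
Path 3: P → G ← N → J
  G is a collider here and neither G nor any of its descendants is conditioned on, so the collider stays closed — the path is blocked at G.
Path 4: P → G ← V → X ← N → J
  G is a collider here and neither G nor any of its descendants is conditioned on, so the collider stays closed — the path is blocked at G.
Path 5: P → G ← V → N → J
  G is a collider here and neither G nor any of its descendants is conditioned on, so the collider stays closed — the path is blocked at G.
Path 6: P → N → J
  N is a chain and N is not conditioned on — no node blocks this path, so it is active.
Since the path P → N → J is active, P and J are not d-separated given {W, X}.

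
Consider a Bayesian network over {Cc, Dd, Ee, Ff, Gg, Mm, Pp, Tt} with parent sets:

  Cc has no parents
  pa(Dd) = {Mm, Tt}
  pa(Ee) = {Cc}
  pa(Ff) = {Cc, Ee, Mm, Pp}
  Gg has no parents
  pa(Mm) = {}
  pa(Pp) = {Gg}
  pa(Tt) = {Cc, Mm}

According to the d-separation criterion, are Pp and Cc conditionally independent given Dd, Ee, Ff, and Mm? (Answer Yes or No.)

4 paths connect Pp and Cc; each must be blocked for d-separation to hold:
  1. Pp → Ff ← Mm → Tt ← Cc — Ff:collider[open]; Mm:fork[blocks]; Tt:collider[open] ⇒ blocked
  2. Pp → Ff ← Mm → Dd ← Tt ← Cc — Ff:collider[open]; Mm:fork[blocks]; Dd:collider[open]; Tt:chain[open] ⇒ blocked
  3. Pp → Ff ← Ee ← Cc — Ff:collider[open]; Ee:chain[blocks] ⇒ blocked
  4. Pp → Ff ← Cc — Ff:collider[open] ⇒ active
At least one path is unblocked, so d-separation fails.

No — Pp and Cc are not d-separated given {Dd, Ee, Ff, Mm}.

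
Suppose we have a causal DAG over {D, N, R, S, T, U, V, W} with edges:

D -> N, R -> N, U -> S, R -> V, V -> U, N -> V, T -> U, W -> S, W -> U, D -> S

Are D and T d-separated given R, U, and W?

There are 4 undirected paths between D and T; checking each against the conditioning set {R, U, W}:
  1. D → S ← U ← T — S:collider[blocks]; U:chain[blocks] ⇒ blocked
  2. D → S ← W → U ← T — S:collider[blocks]; W:fork[blocks]; U:collider[open] ⇒ blocked
  3. D → N ← R → V → U ← T — N:collider[open]; R:fork[blocks]; V:chain[open]; U:collider[open] ⇒ blocked
  4. D → N → V → U ← T — N:chain[open]; V:chain[open]; U:collider[open] ⇒ active
Since the path D → N → V → U ← T is active, D and T are not d-separated given {R, U, W}.

No — D and T are not d-separated given {R, U, W}.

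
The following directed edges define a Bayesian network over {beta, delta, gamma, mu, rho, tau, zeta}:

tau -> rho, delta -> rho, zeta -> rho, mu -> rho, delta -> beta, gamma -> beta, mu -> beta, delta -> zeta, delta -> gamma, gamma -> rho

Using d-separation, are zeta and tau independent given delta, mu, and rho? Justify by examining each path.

Enumerating the 6 paths from zeta to tau and testing each for blocking by {delta, mu, rho}:
Path 1: zeta ← delta → beta ← mu → rho ← tau
  delta is a fork here and delta is conditioned on, so the path is blocked at delta.
Path 2: zeta ← delta → beta ← gamma → rho ← tau
  delta is a fork here and delta is conditioned on, so the path is blocked at delta.
Path 3: zeta ← delta → gamma → beta ← mu → rho ← tau
  delta is a fork here and delta is conditioned on, so the path is blocked at delta.
Path 4: zeta ← delta → gamma → rho ← tau
  delta is a fork here and delta is conditioned on, so the path is blocked at delta.
Path 5: zeta ← delta → rho ← tau
  delta is a fork here and delta is conditioned on, so the path is blocked at delta.
Path 6: zeta → rho ← tau
  rho is a collider and rho is conditioned on, which opens it — no node blocks this path, so it is active.
At least one path is unblocked, so d-separation fails.

No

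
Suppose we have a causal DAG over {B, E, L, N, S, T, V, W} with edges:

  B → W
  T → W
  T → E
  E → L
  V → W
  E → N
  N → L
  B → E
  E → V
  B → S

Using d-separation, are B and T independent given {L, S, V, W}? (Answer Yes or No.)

No — B and T are not d-separated given {L, S, V, W}.

4 paths connect B and T; each must be blocked for d-separation to hold:
  1. B → W ← T — W:collider[open] ⇒ active
  2. B → W ← V ← E ← T — W:collider[open]; V:chain[blocks]; E:chain[open] ⇒ blocked
  3. B → E ← T — E:collider[open] ⇒ active
  4. B → E → V → W ← T — E:chain[open]; V:chain[blocks]; W:collider[open] ⇒ blocked
At least one path is unblocked, so d-separation fails.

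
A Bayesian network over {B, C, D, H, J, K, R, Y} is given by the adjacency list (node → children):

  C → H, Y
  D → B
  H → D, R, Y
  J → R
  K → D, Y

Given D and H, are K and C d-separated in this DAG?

4 paths connect K and C; each must be blocked for d-separation to hold:
Path 1: K → Y ← C
  Y is a collider here and neither Y nor any of its descendants is conditioned on, so the collider stays closed — the path is blocked at Y.
Path 2: K → Y ← H ← C
  Y is a collider here and neither Y nor any of its descendants is conditioned on, so the collider stays closed — the path is blocked at Y.
Path 3: K → D ← H → Y ← C
  H is a fork here and H is conditioned on, so the path is blocked at H.
Path 4: K → D ← H ← C
  H is a chain here and H is conditioned on, so the path is blocked at H.
Every path is blocked, so K and C are d-separated given {D, H}.

Yes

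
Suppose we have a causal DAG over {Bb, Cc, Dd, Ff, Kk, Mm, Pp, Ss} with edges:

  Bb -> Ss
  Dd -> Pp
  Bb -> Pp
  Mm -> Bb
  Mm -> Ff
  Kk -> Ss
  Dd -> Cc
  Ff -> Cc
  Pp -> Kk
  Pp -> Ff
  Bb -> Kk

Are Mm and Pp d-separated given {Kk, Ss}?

We examine all 5 paths between Mm and Pp:
Path 1: Mm → Ff → Cc ← Dd → Pp
  Cc is a collider here and neither Cc nor any of its descendants is conditioned on, so the collider stays closed — the path is blocked at Cc.
Path 2: Mm → Ff ← Pp
  Ff is a collider here and neither Ff nor any of its descendants is conditioned on, so the collider stays closed — the path is blocked at Ff.
Path 3: Mm → Bb → Ss ← Kk ← Pp
  Kk is a chain here and Kk is conditioned on, so the path is blocked at Kk.
Path 4: Mm → Bb → Kk ← Pp
  Bb is a chain and Bb is not conditioned on; Kk is a collider and Kk is conditioned on, which opens it — no node blocks this path, so it is active.
Path 5: Mm → Bb → Pp
  Bb is a chain and Bb is not conditioned on — no node blocks this path, so it is active.
Because an active path exists, Mm and Pp are not d-separated.

No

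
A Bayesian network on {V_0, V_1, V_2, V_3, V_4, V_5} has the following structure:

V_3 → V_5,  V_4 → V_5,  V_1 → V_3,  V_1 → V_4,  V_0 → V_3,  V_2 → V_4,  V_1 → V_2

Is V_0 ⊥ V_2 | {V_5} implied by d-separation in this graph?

We examine all 4 paths between V_0 and V_2:
Path 1: V_0 → V_3 → V_5 ← V_4 ← V_2
  V_3 is a chain and V_3 is not conditioned on; V_5 is a collider and V_5 is conditioned on, which opens it; V_4 is a chain and V_4 is not conditioned on — no node blocks this path, so it is active.
Path 2: V_0 → V_3 → V_5 ← V_4 ← V_1 → V_2
  V_3 is a chain and V_3 is not conditioned on; V_5 is a collider and V_5 is conditioned on, which opens it; V_4 is a chain and V_4 is not conditioned on; V_1 is a fork and V_1 is not conditioned on — no node blocks this path, so it is active.
Path 3: V_0 → V_3 ← V_1 → V_4 ← V_2
  V_3 is a collider and its descendant V_5 is conditioned on, which opens it; V_1 is a fork and V_1 is not conditioned on; V_4 is a collider and its descendant V_5 is conditioned on, which opens it — no node blocks this path, so it is active.
Path 4: V_0 → V_3 ← V_1 → V_2
  V_3 is a collider and its descendant V_5 is conditioned on, which opens it; V_1 is a fork and V_1 is not conditioned on — no node blocks this path, so it is active.
Because an active path exists, V_0 and V_2 are not d-separated.

No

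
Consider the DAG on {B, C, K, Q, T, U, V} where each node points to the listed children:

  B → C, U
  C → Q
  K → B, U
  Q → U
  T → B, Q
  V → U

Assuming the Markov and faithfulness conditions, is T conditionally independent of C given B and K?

Yes

6 paths connect T and C; each must be blocked for d-separation to hold:
Path 1: T → Q ← C
  Q is a collider here and neither Q nor any of its descendants is conditioned on, so the collider stays closed — the path is blocked at Q.
Path 2: T → Q → U ← K → B → C
  U is a collider here and neither U nor any of its descendants is conditioned on, so the collider stays closed — the path is blocked at U.
Path 3: T → Q → U ← B → C
  U is a collider here and neither U nor any of its descendants is conditioned on, so the collider stays closed — the path is blocked at U.
Path 4: T → B ← K → U ← Q ← C
  K is a fork here and K is conditioned on, so the path is blocked at K.
Path 5: T → B → C
  B is a chain here and B is conditioned on, so the path is blocked at B.
Path 6: T → B → U ← Q ← C
  B is a chain here and B is conditioned on, so the path is blocked at B.
Since every path is blocked, d-separation holds.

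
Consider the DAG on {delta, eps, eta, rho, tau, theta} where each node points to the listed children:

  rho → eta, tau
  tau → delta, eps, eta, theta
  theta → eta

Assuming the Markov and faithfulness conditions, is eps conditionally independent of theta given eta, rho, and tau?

Enumerating the 3 paths from eps to theta and testing each for blocking by {eta, rho, tau}:
Path 1: eps ← tau → eta ← theta
  tau is a fork here and tau is conditioned on, so the path is blocked at tau.
Path 2: eps ← tau ← rho → eta ← theta
  tau is a chain here and tau is conditioned on, so the path is blocked at tau.
Path 3: eps ← tau → theta
  tau is a fork here and tau is conditioned on, so the path is blocked at tau.
Since every path is blocked, d-separation holds.

Yes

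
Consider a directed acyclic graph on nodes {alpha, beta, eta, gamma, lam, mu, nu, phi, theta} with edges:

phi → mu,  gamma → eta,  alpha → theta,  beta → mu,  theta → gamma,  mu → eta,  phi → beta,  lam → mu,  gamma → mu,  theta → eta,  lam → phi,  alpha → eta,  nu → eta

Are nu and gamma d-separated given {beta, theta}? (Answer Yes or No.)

Enumerating the 4 paths from nu to gamma and testing each for blocking by {beta, theta}:
  1. nu → eta ← mu ← gamma — eta:collider[blocks]; mu:chain[open] ⇒ blocked
  2. nu → eta ← gamma — eta:collider[blocks] ⇒ blocked
  3. nu → eta ← alpha → theta → gamma — eta:collider[blocks]; alpha:fork[open]; theta:chain[blocks] ⇒ blocked
  4. nu → eta ← theta → gamma — eta:collider[blocks]; theta:fork[blocks] ⇒ blocked
All paths are blocked; nu ⊥ gamma | {beta, theta} holds.

Yes — nu and gamma are d-separated given {beta, theta}.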